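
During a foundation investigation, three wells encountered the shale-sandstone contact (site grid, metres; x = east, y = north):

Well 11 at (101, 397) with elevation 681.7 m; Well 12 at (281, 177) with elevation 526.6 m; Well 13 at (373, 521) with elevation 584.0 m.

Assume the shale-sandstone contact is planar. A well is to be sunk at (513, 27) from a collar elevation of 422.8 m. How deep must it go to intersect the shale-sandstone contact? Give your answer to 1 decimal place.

56.1 m

Let the plane be z = a·x + b·y + c.
Well 12−Well 11: 180a − 220b = −155.1;  Well 13−Well 11: 272a + 124b = −97.7.
Solving gives a = −0.49570, b = 0.29943.
Then c = 681.7 − a·101 − b·397 = 612.89.
At (513, 27): z_contact = −254.29 + 8.08 + 612.89 = 366.68 m.
Depth below ground = 422.8 − 366.68 = 56.1 m.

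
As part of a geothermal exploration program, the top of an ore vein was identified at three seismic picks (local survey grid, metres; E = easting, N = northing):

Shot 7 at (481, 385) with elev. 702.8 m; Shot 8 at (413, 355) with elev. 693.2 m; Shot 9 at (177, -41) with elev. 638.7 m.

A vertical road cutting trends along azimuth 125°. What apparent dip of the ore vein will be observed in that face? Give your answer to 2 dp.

2.74°

Two edge vectors: Shot 7→Shot 8 = (-68, -30, -9.6), Shot 7→Shot 9 = (-304, -426, -64.1).
Normal n = (Shot 7→Shot 8) × (Shot 7→Shot 9) = (-2166.6, -1440.4, 19848).
So ∂z/∂E = −n_x/n_z = 0.10916 and ∂z/∂N = −n_y/n_z = 0.07257.
Unit vector along 125° is (sin 125°, cos 125°) = (0.8192, -0.5736).
Slope in that direction = a·(0.8192) + b·(-0.5736) = 0.04779.
Apparent dip = arctan|0.04779| = 2.74° (true dip is 7.5°, so apparent ≤ true as expected).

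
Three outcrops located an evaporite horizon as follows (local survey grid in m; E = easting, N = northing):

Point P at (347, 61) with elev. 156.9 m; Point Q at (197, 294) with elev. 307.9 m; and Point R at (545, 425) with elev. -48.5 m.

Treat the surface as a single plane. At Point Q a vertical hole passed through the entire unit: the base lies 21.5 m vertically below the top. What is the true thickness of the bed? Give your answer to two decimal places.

15.05 m

Two edge vectors: Point P→Point Q = (-150, 233, 151), Point P→Point R = (198, 364, -205.4).
Normal n = (Point P→Point Q) × (Point P→Point R) = (-102822.2, -912, -100734).
So ∂z/∂E = −n_x/n_z = −1.02073 and ∂z/∂N = −n_y/n_z = −0.00905.
|∇z| = √(a²+b²) = 1.02077, so dip δ = arctan(1.02077) = 45.59°.
True thickness = vertical thickness × cos δ = 21.5 × cos 45.59° = 15.05 m.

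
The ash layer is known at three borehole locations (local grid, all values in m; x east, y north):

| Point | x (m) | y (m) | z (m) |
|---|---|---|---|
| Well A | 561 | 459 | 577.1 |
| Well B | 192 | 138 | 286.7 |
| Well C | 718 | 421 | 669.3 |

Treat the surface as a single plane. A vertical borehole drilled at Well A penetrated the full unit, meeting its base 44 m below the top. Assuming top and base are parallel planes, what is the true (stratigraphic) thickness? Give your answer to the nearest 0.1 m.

36.8 m

Two edge vectors: Well A→Well B = (-369, -321, -290.4), Well A→Well C = (157, -38, 92.2).
Normal n = (Well A→Well B) × (Well A→Well C) = (-40631.4, -11571, 64419).
So ∂z/∂x = −n_x/n_z = 0.63074 and ∂z/∂y = −n_y/n_z = 0.17962.
|∇z| = √(a²+b²) = 0.65581, so dip δ = arctan(0.65581) = 33.26°.
True thickness = vertical thickness × cos δ = 44 × cos 33.26° = 36.8 m.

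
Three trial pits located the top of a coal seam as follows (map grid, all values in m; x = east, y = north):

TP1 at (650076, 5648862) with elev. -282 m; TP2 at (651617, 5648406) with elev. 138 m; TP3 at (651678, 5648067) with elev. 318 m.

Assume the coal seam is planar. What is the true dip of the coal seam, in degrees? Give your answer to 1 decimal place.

27.6°

Let the plane be z = a·x + b·y + c.
TP2−TP1: 1541a − 456b = 420;  TP3−TP1: 1602a − 795b = 600.
Solving gives a = 0.12192, b = −0.50903.
Gradient magnitude |∇z| = √(a² + b²) = √(0.01486 + 0.25912) = 0.52343.
True dip = arctan(0.52343) = 27.6°, dipping toward NNW (azimuth ≈ 347°).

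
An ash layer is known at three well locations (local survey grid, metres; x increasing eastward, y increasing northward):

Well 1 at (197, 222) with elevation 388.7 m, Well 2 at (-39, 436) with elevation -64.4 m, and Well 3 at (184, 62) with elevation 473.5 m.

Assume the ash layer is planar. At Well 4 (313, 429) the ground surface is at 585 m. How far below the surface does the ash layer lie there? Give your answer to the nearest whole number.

173 m

Let the plane be z = a·x + b·y + c.
Well 2−Well 1: −236a + 214b = −453.1;  Well 3−Well 1: −13a − 160b = 84.8.
Solving gives a = 1.34056, b = −0.63892.
Then c = 388.7 − a·197 − b·222 = 266.45.
At (313, 429): z_contact = 419.6 − 274.1 + 266.45 = 411.9 m.
Depth below ground = 585 − 411.9 = 173 m.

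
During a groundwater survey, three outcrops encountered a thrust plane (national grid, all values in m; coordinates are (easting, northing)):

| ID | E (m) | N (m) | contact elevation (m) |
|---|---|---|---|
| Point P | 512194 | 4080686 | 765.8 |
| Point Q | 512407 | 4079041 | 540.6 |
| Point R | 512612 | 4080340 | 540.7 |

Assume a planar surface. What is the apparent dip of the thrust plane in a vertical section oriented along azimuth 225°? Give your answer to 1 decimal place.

15.8°

Let the plane be z = a·E + b·N + c.
Point Q−Point P: 213a − 1645b = −225.2;  Point R−Point P: 418a − 346b = −225.1.
Solving gives a = −0.47624, b = 0.07523.
Unit vector along 225° is (sin 225°, cos 225°) = (-0.7071, -0.7071).
Slope in that direction = a·(-0.7071) + b·(-0.7071) = 0.28355.
Apparent dip = arctan|0.28355| = 15.8° (true dip is 25.7°, so apparent ≤ true as expected).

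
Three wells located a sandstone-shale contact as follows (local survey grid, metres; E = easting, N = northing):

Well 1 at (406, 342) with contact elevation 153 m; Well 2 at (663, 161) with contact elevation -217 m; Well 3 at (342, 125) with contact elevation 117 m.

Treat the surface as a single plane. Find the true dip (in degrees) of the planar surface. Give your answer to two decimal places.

50.18°

Two edge vectors: Well 1→Well 2 = (257, -181, -370), Well 1→Well 3 = (-64, -217, -36).
Normal n = (Well 1→Well 2) × (Well 1→Well 3) = (-73774, 32932, -67353).
So ∂z/∂E = −n_x/n_z = −1.09533 and ∂z/∂N = −n_y/n_z = 0.48895.
Gradient magnitude |∇z| = √(a² + b²) = √(1.19976 + 0.23907) = 1.19951.
True dip = arctan(1.19951) = 50.18°, dipping toward ESE (azimuth ≈ 114°).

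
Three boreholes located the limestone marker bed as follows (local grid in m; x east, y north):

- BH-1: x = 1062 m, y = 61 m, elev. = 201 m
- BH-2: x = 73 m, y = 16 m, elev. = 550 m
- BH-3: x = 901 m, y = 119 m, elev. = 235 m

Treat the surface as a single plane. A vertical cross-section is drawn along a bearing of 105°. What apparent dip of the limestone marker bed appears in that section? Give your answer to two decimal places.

13.23°

Let the plane be z = a·x + b·y + c.
BH-2−BH-1: −989a − 45b = 349;  BH-3−BH-1: −161a + 58b = 34.
Solving gives a = −0.33699, b = −0.34923.
Unit vector along 105° is (sin 105°, cos 105°) = (0.9659, -0.2588).
Slope in that direction = a·(0.9659) + b·(-0.2588) = −0.23512.
Apparent dip = arctan|0.23512| = 13.23° (true dip is 25.9°, so apparent ≤ true as expected).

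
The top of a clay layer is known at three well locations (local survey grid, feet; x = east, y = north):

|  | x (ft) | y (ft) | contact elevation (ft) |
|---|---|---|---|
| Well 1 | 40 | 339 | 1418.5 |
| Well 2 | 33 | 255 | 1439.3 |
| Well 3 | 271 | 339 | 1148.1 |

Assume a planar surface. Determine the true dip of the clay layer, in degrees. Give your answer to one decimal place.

Two edge vectors: Well 1→Well 2 = (-7, -84, 20.8), Well 1→Well 3 = (231, 0, -270.4).
Normal n = (Well 1→Well 2) × (Well 1→Well 3) = (22713.6, 2912, 19404).
So ∂z/∂x = −n_x/n_z = −1.17056 and ∂z/∂y = −n_y/n_z = −0.15007.
Gradient magnitude |∇z| = √(a² + b²) = √(1.37022 + 0.02252) = 1.18014.
True dip = arctan(1.18014) = 49.7°, dipping toward E (azimuth ≈ 083°).

49.7°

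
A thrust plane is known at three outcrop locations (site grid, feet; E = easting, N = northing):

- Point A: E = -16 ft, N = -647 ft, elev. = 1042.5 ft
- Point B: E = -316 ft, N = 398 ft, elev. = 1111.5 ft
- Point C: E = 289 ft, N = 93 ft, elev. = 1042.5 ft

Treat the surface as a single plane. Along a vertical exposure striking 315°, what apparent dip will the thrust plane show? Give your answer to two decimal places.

Two edge vectors: Point A→Point B = (-300, 1045, 69), Point A→Point C = (305, 740, 0).
Normal n = (Point A→Point B) × (Point A→Point C) = (-51060, 21045, -540725).
So ∂z/∂E = −n_x/n_z = −0.09443 and ∂z/∂N = −n_y/n_z = 0.03892.
Unit vector along 315° is (sin 315°, cos 315°) = (-0.7071, 0.7071).
Slope in that direction = a·(-0.7071) + b·(0.7071) = 0.09429.
Apparent dip = arctan|0.09429| = 5.39° (true dip is 5.8°, so apparent ≤ true as expected).

5.39°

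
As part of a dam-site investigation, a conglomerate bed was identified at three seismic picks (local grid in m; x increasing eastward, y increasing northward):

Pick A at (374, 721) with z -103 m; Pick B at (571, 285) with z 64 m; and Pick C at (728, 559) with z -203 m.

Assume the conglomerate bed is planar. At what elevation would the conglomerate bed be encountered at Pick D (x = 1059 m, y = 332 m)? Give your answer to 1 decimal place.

Two edge vectors: Pick A→Pick B = (197, -436, 167), Pick A→Pick C = (354, -162, -100).
Normal n = (Pick A→Pick B) × (Pick A→Pick C) = (70654, 78818, 122430).
So ∂z/∂x = −n_x/n_z = −0.577097 and ∂z/∂y = −n_y/n_z = −0.643780.
Intercept c from Pick A: -103 + 215.83 + 464.17 = 577.00.
At (1059, 332): z = −611.1 − 213.7 + 577.00 = -247.9 m.

-247.9 m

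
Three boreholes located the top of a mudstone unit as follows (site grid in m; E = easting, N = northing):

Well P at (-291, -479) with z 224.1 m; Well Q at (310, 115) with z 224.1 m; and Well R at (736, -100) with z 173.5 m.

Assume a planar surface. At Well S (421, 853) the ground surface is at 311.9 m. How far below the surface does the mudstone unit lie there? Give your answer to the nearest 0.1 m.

Let the plane be z = a·E + b·N + c.
Well Q−Well P: 601a + 594b = 0;  Well R−Well P: 1027a + 379b = −50.6.
Solving gives a = −0.07863, b = 0.07955.
Then c = 224.1 − a·-291 − b·-479 = 239.33.
At (421, 853): z_contact = −33.10 + 67.86 + 239.33 = 274.08 m.
Depth below ground = 311.9 − 274.08 = 37.8 m.

37.8 m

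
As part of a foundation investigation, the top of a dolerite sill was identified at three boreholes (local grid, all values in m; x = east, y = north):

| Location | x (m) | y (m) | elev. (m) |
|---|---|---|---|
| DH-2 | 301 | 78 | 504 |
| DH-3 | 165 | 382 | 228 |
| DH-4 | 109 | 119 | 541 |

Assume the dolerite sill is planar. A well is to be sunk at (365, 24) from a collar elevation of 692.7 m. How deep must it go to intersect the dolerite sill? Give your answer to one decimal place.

Two edge vectors: DH-2→DH-3 = (-136, 304, -276), DH-2→DH-4 = (-192, 41, 37).
Normal n = (DH-2→DH-3) × (DH-2→DH-4) = (22564, 58024, 52792).
So ∂z/∂x = −n_x/n_z = −0.42741 and ∂z/∂y = −n_y/n_z = −1.09911.
Intercept c from DH-2: 504 + 128.65 + 85.73 = 718.38.
At (365, 24): z_contact = −156.01 − 26.38 + 718.38 = 536.00 m.
Depth below ground = 692.7 − 536.00 = 156.7 m.

156.7 m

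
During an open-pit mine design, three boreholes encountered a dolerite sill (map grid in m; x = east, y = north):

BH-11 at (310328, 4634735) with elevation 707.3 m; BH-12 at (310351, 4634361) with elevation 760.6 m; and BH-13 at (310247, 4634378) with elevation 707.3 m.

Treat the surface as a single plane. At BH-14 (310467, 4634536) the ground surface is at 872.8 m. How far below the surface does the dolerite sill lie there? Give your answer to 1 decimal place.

Let the plane be z = a·x + b·y + c.
BH-12−BH-11: 23a − 374b = 53.3;  BH-13−BH-11: −81a − 357b = 0.
Solving gives a = 0.494172185, b = −0.112123101.
Then c = 707.3 − a·310328 − b·4634735 = 367012.69.
At (310467, 4634536): z_contact = 153424.16 − 519638.55 + 367012.69 = 798.30 m.
Depth below ground = 872.8 − 798.30 = 74.5 m.

74.5 m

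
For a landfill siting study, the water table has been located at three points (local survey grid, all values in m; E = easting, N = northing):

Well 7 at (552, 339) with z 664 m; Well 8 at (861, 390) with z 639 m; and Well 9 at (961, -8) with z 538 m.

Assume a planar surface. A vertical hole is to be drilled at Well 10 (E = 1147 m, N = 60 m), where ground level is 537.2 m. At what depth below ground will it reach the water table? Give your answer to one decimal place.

Let the plane be z = a·E + b·N + c.
Well 8−Well 7: 309a + 51b = −25;  Well 9−Well 7: 409a − 347b = −126.
Solving gives a = −0.117901, b = 0.224145.
Then c = 664 − a·552 − b·339 = 653.10.
At (1147, 60): z_contact = −135.23 + 13.45 + 653.10 = 531.31 m.
Depth below ground = 537.2 − 531.31 = 5.9 m.

5.9 m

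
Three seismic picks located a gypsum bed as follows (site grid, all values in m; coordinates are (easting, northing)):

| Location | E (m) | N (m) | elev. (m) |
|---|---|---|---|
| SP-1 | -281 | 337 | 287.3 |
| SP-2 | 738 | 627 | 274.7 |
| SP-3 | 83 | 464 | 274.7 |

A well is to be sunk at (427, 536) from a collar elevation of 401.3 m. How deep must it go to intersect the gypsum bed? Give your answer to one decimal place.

Two edge vectors: SP-1→SP-2 = (1019, 290, -12.6), SP-1→SP-3 = (364, 127, -12.6).
Normal n = (SP-1→SP-2) × (SP-1→SP-3) = (-2053.8, 8253, 23853).
So ∂z/∂E = −n_x/n_z = 0.08610 and ∂z/∂N = −n_y/n_z = −0.34599.
Intercept c from SP-1: 287.3 + 24.19 + 116.60 = 428.09.
At (427, 536): z_contact = 36.77 − 185.45 + 428.09 = 279.41 m.
Depth below ground = 401.3 − 279.41 = 121.9 m.

121.9 m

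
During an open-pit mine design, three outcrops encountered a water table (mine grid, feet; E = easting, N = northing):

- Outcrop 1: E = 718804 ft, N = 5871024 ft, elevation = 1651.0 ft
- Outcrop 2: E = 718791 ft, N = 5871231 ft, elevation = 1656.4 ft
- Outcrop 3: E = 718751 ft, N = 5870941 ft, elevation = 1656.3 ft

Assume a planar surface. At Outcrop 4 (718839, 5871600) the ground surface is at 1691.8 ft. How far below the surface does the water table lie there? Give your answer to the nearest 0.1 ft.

34.9 ft

Two edge vectors: Outcrop 1→Outcrop 2 = (-13, 207, 5.4), Outcrop 1→Outcrop 3 = (-53, -83, 5.3).
Normal n = (Outcrop 1→Outcrop 2) × (Outcrop 1→Outcrop 3) = (1545.3, -217.3, 12050).
So ∂z/∂E = −n_x/n_z = −0.128240664 and ∂z/∂N = −n_y/n_z = 0.018033195.
Intercept c from Outcrop 1: 1651 + 92179.90 − 105873.32 = −12042.42.
At (718839, 5871600): z_contact = −92184.39 + 105883.71 − 12042.42 = 1656.90 ft.
Depth below ground = 1691.8 − 1656.90 = 34.9 ft.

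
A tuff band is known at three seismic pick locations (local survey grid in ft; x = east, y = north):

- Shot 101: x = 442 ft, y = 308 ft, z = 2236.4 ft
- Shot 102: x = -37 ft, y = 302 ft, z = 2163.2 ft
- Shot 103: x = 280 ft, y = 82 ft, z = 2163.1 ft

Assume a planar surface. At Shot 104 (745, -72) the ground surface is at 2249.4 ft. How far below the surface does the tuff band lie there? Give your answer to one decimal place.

Two edge vectors: Shot 101→Shot 102 = (-479, -6, -73.2), Shot 101→Shot 103 = (-162, -226, -73.3).
Normal n = (Shot 101→Shot 102) × (Shot 101→Shot 103) = (-16103.4, -23252.3, 107282).
So ∂z/∂x = −n_x/n_z = 0.15010 and ∂z/∂y = −n_y/n_z = 0.21674.
Intercept c from Shot 101: 2236.4 − 66.35 − 66.76 = 2103.30.
At (745, -72): z_contact = 111.83 − 15.61 + 2103.30 = 2199.52 ft.
Depth below ground = 2249.4 − 2199.52 = 49.9 ft.

49.9 ft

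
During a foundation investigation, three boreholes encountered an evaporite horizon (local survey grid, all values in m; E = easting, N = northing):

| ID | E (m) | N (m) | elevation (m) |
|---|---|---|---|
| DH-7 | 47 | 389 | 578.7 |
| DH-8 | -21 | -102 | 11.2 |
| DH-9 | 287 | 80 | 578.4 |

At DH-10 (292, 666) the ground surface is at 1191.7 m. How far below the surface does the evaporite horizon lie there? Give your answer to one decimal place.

32.1 m

Let the plane be z = a·E + b·N + c.
DH-8−DH-7: −68a − 491b = −567.5;  DH-9−DH-7: 240a − 309b = −0.3.
Solving gives a = 1.26185, b = 0.98105.
Then c = 578.7 − a·47 − b·389 = 137.77.
At (292, 666): z_contact = 368.46 + 653.38 + 137.77 = 1159.60 m.
Depth below ground = 1191.7 − 1159.60 = 32.1 m.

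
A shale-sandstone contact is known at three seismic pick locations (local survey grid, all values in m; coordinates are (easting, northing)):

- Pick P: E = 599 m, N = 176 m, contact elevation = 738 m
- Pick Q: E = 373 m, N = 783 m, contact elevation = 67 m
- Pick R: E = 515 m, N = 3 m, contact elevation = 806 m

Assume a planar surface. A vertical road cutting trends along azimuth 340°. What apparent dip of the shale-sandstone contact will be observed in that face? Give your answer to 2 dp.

Two edge vectors: Pick P→Pick Q = (-226, 607, -671), Pick P→Pick R = (-84, -173, 68).
Normal n = (Pick P→Pick Q) × (Pick P→Pick R) = (-74807, 71732, 90086).
So ∂z/∂E = −n_x/n_z = 0.83040 and ∂z/∂N = −n_y/n_z = −0.79626.
Unit vector along 340° is (sin 340°, cos 340°) = (-0.3420, 0.9397).
Slope in that direction = a·(-0.3420) + b·(0.9397) = −1.03225.
Apparent dip = arctan|1.03225| = 45.91° (true dip is 49.0°, so apparent ≤ true as expected).

45.91°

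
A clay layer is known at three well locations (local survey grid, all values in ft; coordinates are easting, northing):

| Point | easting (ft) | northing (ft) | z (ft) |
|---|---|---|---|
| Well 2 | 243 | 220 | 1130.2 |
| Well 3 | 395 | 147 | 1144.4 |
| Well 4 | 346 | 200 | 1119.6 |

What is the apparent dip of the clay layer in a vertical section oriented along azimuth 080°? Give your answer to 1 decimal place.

19.4°

Two edge vectors: Well 2→Well 3 = (152, -73, 14.2), Well 2→Well 4 = (103, -20, -10.6).
Normal n = (Well 2→Well 3) × (Well 2→Well 4) = (1057.8, 3073.8, 4479).
So ∂z/∂easting = −n_x/n_z = −0.23617 and ∂z/∂northing = −n_y/n_z = −0.68627.
Unit vector along 080° is (sin 80°, cos 80°) = (0.9848, 0.1736).
Slope in that direction = a·(0.9848) + b·(0.1736) = −0.35175.
Apparent dip = arctan|0.35175| = 19.4° (true dip is 36.0°, so apparent ≤ true as expected).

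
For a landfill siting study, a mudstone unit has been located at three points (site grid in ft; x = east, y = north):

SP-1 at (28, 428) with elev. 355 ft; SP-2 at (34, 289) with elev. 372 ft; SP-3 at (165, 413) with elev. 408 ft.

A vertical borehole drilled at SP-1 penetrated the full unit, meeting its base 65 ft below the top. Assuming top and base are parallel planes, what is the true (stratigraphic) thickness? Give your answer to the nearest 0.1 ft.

60.6 ft

Two edge vectors: SP-1→SP-2 = (6, -139, 17), SP-1→SP-3 = (137, -15, 53).
Normal n = (SP-1→SP-2) × (SP-1→SP-3) = (-7112, 2011, 18953).
So ∂z/∂x = −n_x/n_z = 0.37524 and ∂z/∂y = −n_y/n_z = −0.10610.
|∇z| = √(a²+b²) = 0.38996, so dip δ = arctan(0.38996) = 21.30°.
True thickness = vertical thickness × cos δ = 65 × cos 21.30° = 60.6 ft.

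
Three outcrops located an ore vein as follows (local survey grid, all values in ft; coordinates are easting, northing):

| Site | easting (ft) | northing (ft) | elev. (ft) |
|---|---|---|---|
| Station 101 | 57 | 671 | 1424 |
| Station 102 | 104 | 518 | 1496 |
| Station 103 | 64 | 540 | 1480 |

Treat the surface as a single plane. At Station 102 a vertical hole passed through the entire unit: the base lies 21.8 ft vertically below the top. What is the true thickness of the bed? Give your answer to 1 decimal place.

Let the plane be z = a·easting + b·northing + c.
Station 102−Station 101: 47a − 153b = 72;  Station 103−Station 101: 7a − 131b = 56.
Solving gives a = 0.16988, b = −0.41840.
|∇z| = √(a²+b²) = 0.45158, so dip δ = arctan(0.45158) = 24.30°.
True thickness = vertical thickness × cos δ = 21.8 × cos 24.30° = 19.9 ft.

19.9 ft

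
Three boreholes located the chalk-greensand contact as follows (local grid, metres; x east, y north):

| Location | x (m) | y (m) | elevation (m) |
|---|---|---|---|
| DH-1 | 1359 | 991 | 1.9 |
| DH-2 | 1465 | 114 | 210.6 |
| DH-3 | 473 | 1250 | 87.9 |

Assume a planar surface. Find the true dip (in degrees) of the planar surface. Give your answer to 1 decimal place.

17.3°

Let the plane be z = a·x + b·y + c.
DH-2−DH-1: 106a − 877b = 208.7;  DH-3−DH-1: −886a + 259b = 86.
Solving gives a = −0.17273, b = −0.25885.
Gradient magnitude |∇z| = √(a² + b²) = √(0.02984 + 0.06700) = 0.31119.
True dip = arctan(0.31119) = 17.3°, dipping toward NNE (azimuth ≈ 034°).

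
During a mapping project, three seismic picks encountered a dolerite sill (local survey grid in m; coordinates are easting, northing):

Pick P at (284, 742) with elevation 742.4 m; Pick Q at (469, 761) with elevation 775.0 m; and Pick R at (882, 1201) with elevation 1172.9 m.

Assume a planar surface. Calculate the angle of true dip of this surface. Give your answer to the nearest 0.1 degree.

39.5°

Two edge vectors: Pick P→Pick Q = (185, 19, 32.6), Pick P→Pick R = (598, 459, 430.5).
Normal n = (Pick P→Pick Q) × (Pick P→Pick R) = (-6783.9, -60147.7, 73553).
So ∂z/∂easting = −n_x/n_z = 0.09223 and ∂z/∂northing = −n_y/n_z = 0.81775.
Gradient magnitude |∇z| = √(a² + b²) = √(0.00851 + 0.66871) = 0.82293.
True dip = arctan(0.82293) = 39.5°, dipping toward S (azimuth ≈ 186°).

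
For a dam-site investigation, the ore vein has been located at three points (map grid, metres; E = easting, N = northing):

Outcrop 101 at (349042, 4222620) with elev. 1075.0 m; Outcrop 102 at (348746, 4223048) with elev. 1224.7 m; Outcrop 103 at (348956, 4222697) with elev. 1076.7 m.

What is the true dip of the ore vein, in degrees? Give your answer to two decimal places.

49.52°

Let the plane be z = a·E + b·N + c.
Outcrop 102−Outcrop 101: −296a + 428b = 149.7;  Outcrop 103−Outcrop 101: −86a + 77b = 1.7.
Solving gives a = 0.77050, b = 0.88263.
Gradient magnitude |∇z| = √(a² + b²) = √(0.59367 + 0.77904) = 1.17163.
True dip = arctan(1.17163) = 49.52°, dipping toward SW (azimuth ≈ 221°).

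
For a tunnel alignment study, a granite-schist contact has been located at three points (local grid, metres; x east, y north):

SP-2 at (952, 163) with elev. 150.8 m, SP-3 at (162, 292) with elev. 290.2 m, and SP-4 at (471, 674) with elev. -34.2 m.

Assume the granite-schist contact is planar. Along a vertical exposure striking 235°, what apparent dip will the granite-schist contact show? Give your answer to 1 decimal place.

Two edge vectors: SP-2→SP-3 = (-790, 129, 139.4), SP-2→SP-4 = (-481, 511, -185).
Normal n = (SP-2→SP-3) × (SP-2→SP-4) = (-95098.4, -213201.4, -341641).
So ∂z/∂x = −n_x/n_z = −0.27836 and ∂z/∂y = −n_y/n_z = −0.62405.
Unit vector along 235° is (sin 235°, cos 235°) = (-0.8192, -0.5736).
Slope in that direction = a·(-0.8192) + b·(-0.5736) = 0.58596.
Apparent dip = arctan|0.58596| = 30.4° (true dip is 34.3°, so apparent ≤ true as expected).

30.4°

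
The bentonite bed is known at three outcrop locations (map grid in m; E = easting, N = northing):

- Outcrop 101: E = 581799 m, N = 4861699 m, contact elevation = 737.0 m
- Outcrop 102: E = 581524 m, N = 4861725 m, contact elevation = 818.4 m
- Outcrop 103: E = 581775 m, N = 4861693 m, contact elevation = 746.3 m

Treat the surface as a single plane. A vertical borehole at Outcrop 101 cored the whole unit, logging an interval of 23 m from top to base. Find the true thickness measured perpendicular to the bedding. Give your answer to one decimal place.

Let the plane be z = a·E + b·N + c.
Outcrop 102−Outcrop 101: −275a + 26b = 81.4;  Outcrop 103−Outcrop 101: −24a − 6b = 9.3.
Solving gives a = −0.32111, b = −0.26557.
|∇z| = √(a²+b²) = 0.41670, so dip δ = arctan(0.41670) = 22.62°.
True thickness = vertical thickness × cos δ = 23 × cos 22.62° = 21.2 m.

21.2 m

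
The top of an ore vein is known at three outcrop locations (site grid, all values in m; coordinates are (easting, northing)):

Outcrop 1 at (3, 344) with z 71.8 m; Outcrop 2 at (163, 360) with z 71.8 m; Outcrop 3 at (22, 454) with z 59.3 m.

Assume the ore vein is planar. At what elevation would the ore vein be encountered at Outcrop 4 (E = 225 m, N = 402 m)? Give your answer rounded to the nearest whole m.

Two edge vectors: Outcrop 1→Outcrop 2 = (160, 16, 0), Outcrop 1→Outcrop 3 = (19, 110, -12.5).
Normal n = (Outcrop 1→Outcrop 2) × (Outcrop 1→Outcrop 3) = (-200, 2000, 17296).
So ∂z/∂E = −n_x/n_z = 0.01156 and ∂z/∂N = −n_y/n_z = −0.11563.
Intercept c from Outcrop 1: 71.8 − 0.03 + 39.78 = 111.54.
At (225, 402): z = 2.6 − 46.5 + 111.54 = 67.7 m.

68 m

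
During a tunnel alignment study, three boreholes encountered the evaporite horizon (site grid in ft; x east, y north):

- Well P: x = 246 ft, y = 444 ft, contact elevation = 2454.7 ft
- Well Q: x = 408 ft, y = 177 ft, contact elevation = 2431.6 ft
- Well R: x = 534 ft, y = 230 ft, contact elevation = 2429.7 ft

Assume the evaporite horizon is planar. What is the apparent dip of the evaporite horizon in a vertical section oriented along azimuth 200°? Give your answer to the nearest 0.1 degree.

Let the plane be z = a·x + b·y + c.
Well Q−Well P: 162a − 267b = −23.1;  Well R−Well P: 288a − 214b = −25.
Solving gives a = −0.04101, b = 0.06164.
Unit vector along 200° is (sin 200°, cos 200°) = (-0.3420, -0.9397).
Slope in that direction = a·(-0.3420) + b·(-0.9397) = −0.04389.
Apparent dip = arctan|0.04389| = 2.5° (true dip is 4.2°, so apparent ≤ true as expected).

2.5°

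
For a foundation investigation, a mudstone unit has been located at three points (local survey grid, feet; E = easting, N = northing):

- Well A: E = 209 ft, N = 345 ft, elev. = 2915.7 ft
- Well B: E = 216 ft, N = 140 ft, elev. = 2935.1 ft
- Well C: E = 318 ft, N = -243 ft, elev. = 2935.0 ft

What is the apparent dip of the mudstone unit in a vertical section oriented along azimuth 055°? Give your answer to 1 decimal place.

21.7°

Two edge vectors: Well A→Well B = (7, -205, 19.4), Well A→Well C = (109, -588, 19.3).
Normal n = (Well A→Well B) × (Well A→Well C) = (7450.7, 1979.5, 18229).
So ∂z/∂E = −n_x/n_z = −0.40873 and ∂z/∂N = −n_y/n_z = −0.10859.
Unit vector along 055° is (sin 55°, cos 55°) = (0.8192, 0.5736).
Slope in that direction = a·(0.8192) + b·(0.5736) = −0.39710.
Apparent dip = arctan|0.39710| = 21.7° (true dip is 22.9°, so apparent ≤ true as expected).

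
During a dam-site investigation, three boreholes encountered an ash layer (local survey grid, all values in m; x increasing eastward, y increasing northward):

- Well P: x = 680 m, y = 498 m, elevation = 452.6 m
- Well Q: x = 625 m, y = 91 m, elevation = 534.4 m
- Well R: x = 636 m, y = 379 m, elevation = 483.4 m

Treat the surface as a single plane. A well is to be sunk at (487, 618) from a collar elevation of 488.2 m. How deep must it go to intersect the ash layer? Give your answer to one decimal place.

8.1 m

Let the plane be z = a·x + b·y + c.
Well Q−Well P: −55a − 407b = 81.8;  Well R−Well P: −44a − 119b = 30.8.
Solving gives a = −0.24654, b = −0.16767.
Then c = 452.6 − a·680 − b·498 = 703.74.
At (487, 618): z_contact = −120.06 − 103.62 + 703.74 = 480.06 m.
Depth below ground = 488.2 − 480.06 = 8.1 m.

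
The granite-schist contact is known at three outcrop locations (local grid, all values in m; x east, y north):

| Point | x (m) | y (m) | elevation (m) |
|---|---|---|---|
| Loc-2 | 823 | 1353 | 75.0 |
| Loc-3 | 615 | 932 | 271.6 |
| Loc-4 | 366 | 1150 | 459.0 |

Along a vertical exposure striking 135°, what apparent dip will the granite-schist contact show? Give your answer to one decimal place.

Two edge vectors: Loc-2→Loc-3 = (-208, -421, 196.6), Loc-2→Loc-4 = (-457, -203, 384).
Normal n = (Loc-2→Loc-3) × (Loc-2→Loc-4) = (-121754.2, -9974.2, -150173).
So ∂z/∂x = −n_x/n_z = −0.81076 and ∂z/∂y = −n_y/n_z = −0.06642.
Unit vector along 135° is (sin 135°, cos 135°) = (0.7071, -0.7071).
Slope in that direction = a·(0.7071) + b·(-0.7071) = −0.52633.
Apparent dip = arctan|0.52633| = 27.8° (true dip is 39.1°, so apparent ≤ true as expected).

27.8°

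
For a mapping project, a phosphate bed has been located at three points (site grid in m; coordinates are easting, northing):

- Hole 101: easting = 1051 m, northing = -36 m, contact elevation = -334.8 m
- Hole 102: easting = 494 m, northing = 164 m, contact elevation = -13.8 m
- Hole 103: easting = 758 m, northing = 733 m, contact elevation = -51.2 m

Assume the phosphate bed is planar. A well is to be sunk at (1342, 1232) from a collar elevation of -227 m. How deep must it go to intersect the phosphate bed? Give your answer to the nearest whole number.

Let the plane be z = a·easting + b·northing + c.
Hole 102−Hole 101: −557a + 200b = 321;  Hole 103−Hole 101: −293a + 769b = 283.6.
Solving gives a = −0.51423, b = 0.17286.
Then c = -334.8 − a·1051 − b·-36 = 211.88.
At (1342, 1232): z_contact = −690.1 + 213.0 + 211.88 = -265.3 m.
Depth below ground = -227 − (-265.3) = 38 m.

38 m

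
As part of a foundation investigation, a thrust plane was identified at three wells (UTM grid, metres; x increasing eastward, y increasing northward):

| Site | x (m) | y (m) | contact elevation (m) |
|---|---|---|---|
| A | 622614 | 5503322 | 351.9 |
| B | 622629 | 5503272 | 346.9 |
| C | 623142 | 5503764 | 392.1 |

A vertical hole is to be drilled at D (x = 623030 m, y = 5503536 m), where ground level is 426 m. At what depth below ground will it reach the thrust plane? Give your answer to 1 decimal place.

55.6 m

Two edge vectors: A→B = (15, -50, -5), A→C = (528, 442, 40.2).
Normal n = (A→B) × (A→C) = (200, -3243, 33030).
So ∂z/∂x = −n_x/n_z = −0.006055101 and ∂z/∂y = −n_y/n_z = 0.098183470.
Intercept c from A: 351.9 + 3769.99 − 540335.25 = −536213.36.
At (623030, 5503536): z_contact = −3772.51 + 540356.26 − 536213.36 = 370.39 m.
Depth below ground = 426 − 370.39 = 55.6 m.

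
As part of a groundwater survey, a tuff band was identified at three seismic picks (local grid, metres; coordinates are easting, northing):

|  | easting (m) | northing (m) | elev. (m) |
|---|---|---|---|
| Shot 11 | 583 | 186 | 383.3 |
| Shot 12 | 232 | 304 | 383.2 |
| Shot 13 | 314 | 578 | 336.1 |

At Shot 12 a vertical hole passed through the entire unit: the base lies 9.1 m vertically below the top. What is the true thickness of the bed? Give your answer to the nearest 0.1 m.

9.0 m

Two edge vectors: Shot 11→Shot 12 = (-351, 118, -0.1), Shot 11→Shot 13 = (-269, 392, -47.2).
Normal n = (Shot 11→Shot 12) × (Shot 11→Shot 13) = (-5530.4, -16540.3, -105850).
So ∂z/∂easting = −n_x/n_z = −0.05225 and ∂z/∂northing = −n_y/n_z = −0.15626.
|∇z| = √(a²+b²) = 0.16477, so dip δ = arctan(0.16477) = 9.36°.
True thickness = vertical thickness × cos δ = 9.1 × cos 9.36° = 9.0 m.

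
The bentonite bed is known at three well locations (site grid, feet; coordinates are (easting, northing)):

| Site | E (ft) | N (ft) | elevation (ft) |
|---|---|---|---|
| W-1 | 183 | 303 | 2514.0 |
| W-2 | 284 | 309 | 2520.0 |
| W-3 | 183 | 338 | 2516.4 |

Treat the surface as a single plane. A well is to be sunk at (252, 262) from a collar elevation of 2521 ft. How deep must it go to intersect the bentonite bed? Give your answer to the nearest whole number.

Two edge vectors: W-1→W-2 = (101, 6, 6), W-1→W-3 = (0, 35, 2.4).
Normal n = (W-1→W-2) × (W-1→W-3) = (-195.6, -242.4, 3535).
So ∂z/∂E = −n_x/n_z = 0.05533 and ∂z/∂N = −n_y/n_z = 0.06857.
Intercept c from W-1: 2514 − 10.13 − 20.78 = 2483.10.
At (252, 262): z_contact = 13.9 + 18.0 + 2483.10 = 2515.0 ft.
Depth below ground = 2521 − 2515.0 = 6 ft.

6 ft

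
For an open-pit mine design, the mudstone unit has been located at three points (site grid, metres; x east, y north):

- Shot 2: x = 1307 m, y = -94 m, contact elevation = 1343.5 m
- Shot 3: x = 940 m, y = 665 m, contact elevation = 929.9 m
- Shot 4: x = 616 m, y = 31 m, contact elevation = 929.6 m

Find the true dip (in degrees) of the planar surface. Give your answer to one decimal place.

Let the plane be z = a·x + b·y + c.
Shot 3−Shot 2: −367a + 759b = −413.6;  Shot 4−Shot 2: −691a + 125b = −413.9.
Solving gives a = 0.54838, b = −0.27977.
Gradient magnitude |∇z| = √(a² + b²) = √(0.30072 + 0.07827) = 0.61562.
True dip = arctan(0.61562) = 31.6°, dipping toward WNW (azimuth ≈ 297°).

31.6°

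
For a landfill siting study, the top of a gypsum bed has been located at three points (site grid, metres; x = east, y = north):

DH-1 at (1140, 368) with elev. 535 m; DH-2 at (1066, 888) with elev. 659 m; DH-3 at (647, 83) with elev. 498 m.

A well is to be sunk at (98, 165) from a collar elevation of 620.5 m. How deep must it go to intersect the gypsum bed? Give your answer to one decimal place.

71.8 m

Two edge vectors: DH-1→DH-2 = (-74, 520, 124), DH-1→DH-3 = (-493, -285, -37).
Normal n = (DH-1→DH-2) × (DH-1→DH-3) = (16100, -63870, 277450).
So ∂z/∂x = −n_x/n_z = −0.058028 and ∂z/∂y = −n_y/n_z = 0.230204.
Intercept c from DH-1: 535 + 66.15 − 84.71 = 516.44.
At (98, 165): z_contact = −5.69 + 37.98 + 516.44 = 548.73 m.
Depth below ground = 620.5 − 548.73 = 71.8 m.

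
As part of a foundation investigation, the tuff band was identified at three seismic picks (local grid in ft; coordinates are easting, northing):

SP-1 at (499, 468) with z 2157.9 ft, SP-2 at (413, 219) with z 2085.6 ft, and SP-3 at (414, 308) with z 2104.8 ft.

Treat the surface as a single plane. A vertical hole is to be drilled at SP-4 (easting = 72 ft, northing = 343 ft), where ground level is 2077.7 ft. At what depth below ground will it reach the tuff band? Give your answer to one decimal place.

41.8 ft

Let the plane be z = a·easting + b·northing + c.
SP-2−SP-1: −86a − 249b = −72.3;  SP-3−SP-1: −85a − 160b = −53.1.
Solving gives a = 0.22335, b = 0.21322.
Then c = 2157.9 − a·499 − b·468 = 1946.66.
At (72, 343): z_contact = 16.08 + 73.13 + 1946.66 = 2035.88 ft.
Depth below ground = 2077.7 − 2035.88 = 41.8 ft.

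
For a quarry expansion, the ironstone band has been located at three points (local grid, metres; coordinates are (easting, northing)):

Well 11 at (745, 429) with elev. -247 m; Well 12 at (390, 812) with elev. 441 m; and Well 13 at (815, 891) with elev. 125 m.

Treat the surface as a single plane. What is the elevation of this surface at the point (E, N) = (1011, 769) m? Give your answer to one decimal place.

-170.4 m

Two edge vectors: Well 11→Well 12 = (-355, 383, 688), Well 11→Well 13 = (70, 462, 372).
Normal n = (Well 11→Well 12) × (Well 11→Well 13) = (-175380, 180220, -190820).
So ∂z/∂E = −n_x/n_z = −0.919086 and ∂z/∂N = −n_y/n_z = 0.944450.
Intercept c from Well 11: -247 + 684.72 − 405.17 = 32.55.
At (1011, 769): z = −929.2 + 726.3 + 32.55 = -170.4 m.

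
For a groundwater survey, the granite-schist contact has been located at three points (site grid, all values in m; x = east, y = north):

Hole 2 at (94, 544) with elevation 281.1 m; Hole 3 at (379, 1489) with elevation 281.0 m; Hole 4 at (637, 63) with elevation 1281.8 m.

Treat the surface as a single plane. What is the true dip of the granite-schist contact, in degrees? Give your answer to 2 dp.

56.64°

Two edge vectors: Hole 2→Hole 3 = (285, 945, -0.1), Hole 2→Hole 4 = (543, -481, 1000.7).
Normal n = (Hole 2→Hole 3) × (Hole 2→Hole 4) = (945613.4, -285253.8, -650220).
So ∂z/∂x = −n_x/n_z = 1.45430 and ∂z/∂y = −n_y/n_z = −0.43870.
Gradient magnitude |∇z| = √(a² + b²) = √(2.11498 + 0.19246) = 1.51903.
True dip = arctan(1.51903) = 56.64°, dipping toward WNW (azimuth ≈ 287°).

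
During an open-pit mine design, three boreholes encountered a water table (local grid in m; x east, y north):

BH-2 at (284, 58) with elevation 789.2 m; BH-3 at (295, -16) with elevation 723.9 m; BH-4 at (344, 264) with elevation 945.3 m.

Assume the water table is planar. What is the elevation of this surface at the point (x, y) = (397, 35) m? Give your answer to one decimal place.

Two edge vectors: BH-2→BH-3 = (11, -74, -65.3), BH-2→BH-4 = (60, 206, 156.1).
Normal n = (BH-2→BH-3) × (BH-2→BH-4) = (1900.4, -5635.1, 6706).
So ∂z/∂x = −n_x/n_z = −0.28339 and ∂z/∂y = −n_y/n_z = 0.84031.
Intercept c from BH-2: 789.2 + 80.48 − 48.74 = 820.94.
At (397, 35): z = −112.5 + 29.4 + 820.94 = 737.9 m.

737.9 m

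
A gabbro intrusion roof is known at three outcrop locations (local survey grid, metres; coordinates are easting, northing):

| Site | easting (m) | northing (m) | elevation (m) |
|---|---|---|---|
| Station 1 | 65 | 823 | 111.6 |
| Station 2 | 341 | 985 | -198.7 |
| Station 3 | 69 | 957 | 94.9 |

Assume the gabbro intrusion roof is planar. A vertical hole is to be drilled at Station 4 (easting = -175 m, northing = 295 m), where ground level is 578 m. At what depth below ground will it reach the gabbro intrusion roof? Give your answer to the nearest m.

Two edge vectors: Station 1→Station 2 = (276, 162, -310.3), Station 1→Station 3 = (4, 134, -16.7).
Normal n = (Station 1→Station 2) × (Station 1→Station 3) = (38874.8, 3368, 36336).
So ∂z/∂easting = −n_x/n_z = −1.06987 and ∂z/∂northing = −n_y/n_z = −0.09269.
Intercept c from Station 1: 111.6 + 69.54 + 76.28 = 257.43.
At (-175, 295): z_contact = 187.2 − 27.3 + 257.43 = 417.3 m.
Depth below ground = 578 − 417.3 = 161 m.

161 m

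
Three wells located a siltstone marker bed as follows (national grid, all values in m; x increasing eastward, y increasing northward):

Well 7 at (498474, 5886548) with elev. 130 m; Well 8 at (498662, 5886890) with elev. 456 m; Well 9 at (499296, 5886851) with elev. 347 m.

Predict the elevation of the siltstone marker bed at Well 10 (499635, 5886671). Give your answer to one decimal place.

127.4 m

Two edge vectors: Well 7→Well 8 = (188, 342, 326), Well 7→Well 9 = (822, 303, 217).
Normal n = (Well 7→Well 8) × (Well 7→Well 9) = (-24564, 227176, -224160).
So ∂z/∂x = −n_x/n_z = −0.109582441 and ∂z/∂y = −n_y/n_z = 1.013454675.
Intercept c from Well 7: 130 + 54624.00 − 5965749.59 = −5910995.59.
At (499635, 5886671): z = −54751.2 + 5965874.2 − 5910995.59 = 127.4 m.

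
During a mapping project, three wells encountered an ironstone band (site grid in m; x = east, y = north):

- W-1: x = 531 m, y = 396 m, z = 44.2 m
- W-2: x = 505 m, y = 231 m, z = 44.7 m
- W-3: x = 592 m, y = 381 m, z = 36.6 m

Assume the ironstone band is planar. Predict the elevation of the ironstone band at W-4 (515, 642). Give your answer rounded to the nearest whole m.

Let the plane be z = a·x + b·y + c.
W-2−W-1: −26a − 165b = 0.5;  W-3−W-1: 61a − 15b = −7.6.
Solving gives a = −0.12066, b = 0.01598.
Then c = 44.2 − a·531 − b·396 = 101.94.
At (515, 642): z = −62.1 + 10.3 + 101.94 = 50.1 m.

50 m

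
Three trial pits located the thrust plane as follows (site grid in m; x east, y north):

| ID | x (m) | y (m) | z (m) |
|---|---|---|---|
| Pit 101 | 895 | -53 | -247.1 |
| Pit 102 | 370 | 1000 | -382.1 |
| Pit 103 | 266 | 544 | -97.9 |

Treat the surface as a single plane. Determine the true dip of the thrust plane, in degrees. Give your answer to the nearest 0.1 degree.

39.6°

Let the plane be z = a·x + b·y + c.
Pit 102−Pit 101: −525a + 1053b = −135;  Pit 103−Pit 101: −629a + 597b = 149.2.
Solving gives a = −0.68127, b = −0.46787.
Gradient magnitude |∇z| = √(a² + b²) = √(0.46413 + 0.21890) = 0.82645.
True dip = arctan(0.82645) = 39.6°, dipping toward NE (azimuth ≈ 056°).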